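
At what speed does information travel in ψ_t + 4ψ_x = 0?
Speed = 4. Information travels along x - 4t = const (rightward).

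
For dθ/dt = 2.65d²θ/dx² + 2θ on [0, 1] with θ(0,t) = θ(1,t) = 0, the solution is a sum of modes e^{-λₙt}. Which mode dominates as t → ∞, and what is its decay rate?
Eigenvalues: λₙ = 2.65n²π²/1² - 2.
First three modes:
  n=1: λ₁ = 2.65π² - 2 ≈ 24.154
  n=2: λ₂ = 10.6π² - 2 ≈ 102.618
  n=3: λ₃ = 23.85π² - 2 ≈ 233.39
Since 2.65π² ≈ 26.154 > 2, all λₙ > 0.
The n=1 mode decays slowest → dominates as t → ∞.
Asymptotic: θ ~ c₁ sin(πx/1) e^{-λ₁t} with decay rate λ₁ ≈ 24.154.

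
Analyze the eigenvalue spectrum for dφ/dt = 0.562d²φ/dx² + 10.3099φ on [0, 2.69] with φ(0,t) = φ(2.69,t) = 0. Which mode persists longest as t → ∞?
Eigenvalues: λₙ = 0.562n²π²/2.69² - 10.3099.
First three modes:
  n=1: λ₁ = 0.562π²/2.69² - 10.3099 ≈ -9.543
  n=2: λ₂ = 2.248π²/2.69² - 10.3099 ≈ -7.244
  n=3: λ₃ = 5.058π²/2.69² - 10.3099 ≈ -3.411
Since 0.562π²/2.69² ≈ 0.767 < 10.3099, λ₁ < 0.
The n=1 mode grows fastest (−λₙ is largest for n=1) → dominates.
Asymptotic: φ ~ c₁ sin(πx/2.69) e^{9.543t} (exponential growth at rate −λ₁ ≈ 9.543).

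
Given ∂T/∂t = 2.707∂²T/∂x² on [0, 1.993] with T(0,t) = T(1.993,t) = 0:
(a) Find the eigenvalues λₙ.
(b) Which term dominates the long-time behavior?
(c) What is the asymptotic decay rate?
Eigenvalues: λₙ = 2.707n²π²/1.993².
First three modes:
  n=1: λ₁ = 2.707π²/1.993² ≈ 6.726
  n=2: λ₂ = 10.828π²/1.993² ≈ 26.905 (4× faster decay)
  n=3: λ₃ = 24.363π²/1.993² ≈ 60.536 (9× faster decay)
As t → ∞, higher modes decay exponentially faster. The n=1 mode dominates: T ~ c₁ sin(πx/1.993) e^{-λ₁t}.
Decay rate: λ₁ = 2.707π²/1.993² ≈ 6.726.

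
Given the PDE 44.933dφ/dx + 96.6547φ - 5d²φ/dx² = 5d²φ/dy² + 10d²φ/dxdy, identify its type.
Rewriting in standard form: -5d²φ/dx² - 10d²φ/dxdy - 5d²φ/dy² + 44.933dφ/dx + 96.6547φ = 0. The second-order coefficients are A = -5, B = -10, C = -5. Since B² - 4AC = 0 = 0, this is a parabolic PDE.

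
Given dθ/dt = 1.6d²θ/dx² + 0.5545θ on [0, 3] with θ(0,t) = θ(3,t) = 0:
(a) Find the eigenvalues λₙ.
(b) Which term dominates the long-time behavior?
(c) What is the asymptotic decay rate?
Eigenvalues: λₙ = 1.6n²π²/3² - 0.5545.
First three modes:
  n=1: λ₁ = 1.6π²/3² - 0.5545 ≈ 1.2
  n=2: λ₂ = 6.4π²/3² - 0.5545 ≈ 6.464
  n=3: λ₃ = 14.4π²/3² - 0.5545 ≈ 15.237
Since 1.6π²/3² ≈ 1.755 > 0.5545, all λₙ > 0.
The n=1 mode decays slowest → dominates as t → ∞.
Asymptotic: θ ~ c₁ sin(πx/3) e^{-λ₁t} with decay rate λ₁ ≈ 1.2.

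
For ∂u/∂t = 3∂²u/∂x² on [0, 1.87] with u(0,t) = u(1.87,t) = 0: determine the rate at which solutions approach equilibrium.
Eigenvalues: λₙ = 3n²π²/1.87².
First three modes:
  n=1: λ₁ = 3π²/1.87² ≈ 8.467
  n=2: λ₂ = 12π²/1.87² ≈ 33.869 (4× faster decay)
  n=3: λ₃ = 27π²/1.87² ≈ 76.204 (9× faster decay)
As t → ∞, higher modes decay exponentially faster. The n=1 mode dominates: u ~ c₁ sin(πx/1.87) e^{-λ₁t}.
Decay rate: λ₁ = 3π²/1.87² ≈ 8.467.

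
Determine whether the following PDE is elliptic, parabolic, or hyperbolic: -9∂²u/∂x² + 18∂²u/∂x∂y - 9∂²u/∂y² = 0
Coefficients: A = -9, B = 18, C = -9. B² - 4AC = 0, which is zero, so the equation is parabolic.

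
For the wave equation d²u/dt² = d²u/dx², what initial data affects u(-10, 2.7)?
Domain of dependence: [-12.7, -7.3]. Signals travel at speed 1, so data within |x - -10| ≤ 1·2.7 = 2.7 can reach the point.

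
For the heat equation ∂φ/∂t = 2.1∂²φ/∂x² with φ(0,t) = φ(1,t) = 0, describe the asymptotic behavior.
φ → 0. Heat diffuses out through both boundaries.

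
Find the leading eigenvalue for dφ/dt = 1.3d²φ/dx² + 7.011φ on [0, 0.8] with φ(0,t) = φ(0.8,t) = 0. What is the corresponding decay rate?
Eigenvalues: λₙ = 1.3n²π²/0.8² - 7.011.
First three modes:
  n=1: λ₁ = 1.3π²/0.8² - 7.011 ≈ 13.037
  n=2: λ₂ = 5.2π²/0.8² - 7.011 ≈ 73.18
  n=3: λ₃ = 11.7π²/0.8² - 7.011 ≈ 173.418
Since 1.3π²/0.8² ≈ 20.048 > 7.011, all λₙ > 0.
The n=1 mode decays slowest → dominates as t → ∞.
Asymptotic: φ ~ c₁ sin(πx/0.8) e^{-λ₁t} with decay rate λ₁ ≈ 13.037.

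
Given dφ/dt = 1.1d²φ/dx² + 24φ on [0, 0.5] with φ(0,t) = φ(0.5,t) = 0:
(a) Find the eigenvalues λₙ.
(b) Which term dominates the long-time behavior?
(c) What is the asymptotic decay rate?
Eigenvalues: λₙ = 1.1n²π²/0.5² - 24.
First three modes:
  n=1: λ₁ = 1.1π²/0.5² - 24 ≈ 19.426
  n=2: λ₂ = 4.4π²/0.5² - 24 ≈ 149.705
  n=3: λ₃ = 9.9π²/0.5² - 24 ≈ 366.836
Since 1.1π²/0.5² ≈ 43.426 > 24, all λₙ > 0.
The n=1 mode decays slowest → dominates as t → ∞.
Asymptotic: φ ~ c₁ sin(πx/0.5) e^{-λ₁t} with decay rate λ₁ ≈ 19.426.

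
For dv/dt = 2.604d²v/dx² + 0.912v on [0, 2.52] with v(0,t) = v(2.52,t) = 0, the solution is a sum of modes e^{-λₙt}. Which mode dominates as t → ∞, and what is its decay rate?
Eigenvalues: λₙ = 2.604n²π²/2.52² - 0.912.
First three modes:
  n=1: λ₁ = 2.604π²/2.52² - 0.912 ≈ 3.135
  n=2: λ₂ = 10.416π²/2.52² - 0.912 ≈ 15.276
  n=3: λ₃ = 23.436π²/2.52² - 0.912 ≈ 35.512
Since 2.604π²/2.52² ≈ 4.047 > 0.912, all λₙ > 0.
The n=1 mode decays slowest → dominates as t → ∞.
Asymptotic: v ~ c₁ sin(πx/2.52) e^{-λ₁t} with decay rate λ₁ ≈ 3.135.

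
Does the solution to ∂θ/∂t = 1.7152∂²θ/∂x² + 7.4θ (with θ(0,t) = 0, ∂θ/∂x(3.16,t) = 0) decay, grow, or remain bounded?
θ grows unboundedly. Reaction dominates diffusion (r=7.4 > κπ²/(4L²)≈0.42); solution grows exponentially.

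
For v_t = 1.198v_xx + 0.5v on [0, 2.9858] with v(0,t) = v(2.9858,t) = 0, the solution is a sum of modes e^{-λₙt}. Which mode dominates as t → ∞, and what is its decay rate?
Eigenvalues: λₙ = 1.198n²π²/2.9858² - 0.5.
First three modes:
  n=1: λ₁ = 1.198π²/2.9858² - 0.5 ≈ 0.826
  n=2: λ₂ = 4.792π²/2.9858² - 0.5 ≈ 4.805
  n=3: λ₃ = 10.782π²/2.9858² - 0.5 ≈ 11.437
Since 1.198π²/2.9858² ≈ 1.326 > 0.5, all λₙ > 0.
The n=1 mode decays slowest → dominates as t → ∞.
Asymptotic: v ~ c₁ sin(πx/2.9858) e^{-λ₁t} with decay rate λ₁ ≈ 0.826.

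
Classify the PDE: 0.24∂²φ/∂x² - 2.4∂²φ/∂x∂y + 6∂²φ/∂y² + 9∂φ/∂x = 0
A = 0.24, B = -2.4, C = 6. Discriminant B² - 4AC = 0. Since 0 = 0, parabolic.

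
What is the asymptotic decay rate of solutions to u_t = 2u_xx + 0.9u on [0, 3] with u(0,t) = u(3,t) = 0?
Eigenvalues: λₙ = 2n²π²/3² - 0.9.
First three modes:
  n=1: λ₁ = 2π²/3² - 0.9 ≈ 1.293
  n=2: λ₂ = 8π²/3² - 0.9 ≈ 7.873
  n=3: λ₃ = 18π²/3² - 0.9 ≈ 18.839
Since 2π²/3² ≈ 2.193 > 0.9, all λₙ > 0.
The n=1 mode decays slowest → dominates as t → ∞.
Asymptotic: u ~ c₁ sin(πx/3) e^{-λ₁t} with decay rate λ₁ ≈ 1.293.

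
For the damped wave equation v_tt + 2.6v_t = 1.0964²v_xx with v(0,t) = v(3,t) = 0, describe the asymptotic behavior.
v → 0. Damping (γ=2.6) dissipates energy; oscillations decay exponentially.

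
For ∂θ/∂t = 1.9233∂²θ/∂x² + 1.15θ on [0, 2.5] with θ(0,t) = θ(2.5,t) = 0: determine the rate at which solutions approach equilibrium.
Eigenvalues: λₙ = 1.9233n²π²/2.5² - 1.15.
First three modes:
  n=1: λ₁ = 1.9233π²/2.5² - 1.15 ≈ 1.887
  n=2: λ₂ = 7.6932π²/2.5² - 1.15 ≈ 10.999
  n=3: λ₃ = 17.3097π²/2.5² - 1.15 ≈ 26.184
Since 1.9233π²/2.5² ≈ 3.037 > 1.15, all λₙ > 0.
The n=1 mode decays slowest → dominates as t → ∞.
Asymptotic: θ ~ c₁ sin(πx/2.5) e^{-λ₁t} with decay rate λ₁ ≈ 1.887.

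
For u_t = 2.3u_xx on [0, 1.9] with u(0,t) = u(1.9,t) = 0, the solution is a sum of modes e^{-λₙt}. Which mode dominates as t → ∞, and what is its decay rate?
Eigenvalues: λₙ = 2.3n²π²/1.9².
First three modes:
  n=1: λ₁ = 2.3π²/1.9² ≈ 6.288
  n=2: λ₂ = 9.2π²/1.9² ≈ 25.152 (4× faster decay)
  n=3: λ₃ = 20.7π²/1.9² ≈ 56.593 (9× faster decay)
As t → ∞, higher modes decay exponentially faster. The n=1 mode dominates: u ~ c₁ sin(πx/1.9) e^{-λ₁t}.
Decay rate: λ₁ = 2.3π²/1.9² ≈ 6.288.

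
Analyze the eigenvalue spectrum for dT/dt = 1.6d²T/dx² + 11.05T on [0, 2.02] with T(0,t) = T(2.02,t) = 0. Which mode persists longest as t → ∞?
Eigenvalues: λₙ = 1.6n²π²/2.02² - 11.05.
First three modes:
  n=1: λ₁ = 1.6π²/2.02² - 11.05 ≈ -7.18
  n=2: λ₂ = 6.4π²/2.02² - 11.05 ≈ 4.43
  n=3: λ₃ = 14.4π²/2.02² - 11.05 ≈ 23.78
Since 1.6π²/2.02² ≈ 3.87 < 11.05, λ₁ < 0.
The n=1 mode grows fastest (−λₙ is largest for n=1) → dominates.
Asymptotic: T ~ c₁ sin(πx/2.02) e^{7.18t} (exponential growth at rate −λ₁ ≈ 7.18).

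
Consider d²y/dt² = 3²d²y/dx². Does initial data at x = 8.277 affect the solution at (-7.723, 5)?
No. The domain of dependence is [-22.723, 7.277], and 8.277 is outside this interval.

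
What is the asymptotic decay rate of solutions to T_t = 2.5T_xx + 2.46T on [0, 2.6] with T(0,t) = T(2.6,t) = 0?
Eigenvalues: λₙ = 2.5n²π²/2.6² - 2.46.
First three modes:
  n=1: λ₁ = 2.5π²/2.6² - 2.46 ≈ 1.19
  n=2: λ₂ = 10π²/2.6² - 2.46 ≈ 12.14
  n=3: λ₃ = 22.5π²/2.6² - 2.46 ≈ 30.39
Since 2.5π²/2.6² ≈ 3.65 > 2.46, all λₙ > 0.
The n=1 mode decays slowest → dominates as t → ∞.
Asymptotic: T ~ c₁ sin(πx/2.6) e^{-λ₁t} with decay rate λ₁ ≈ 1.19.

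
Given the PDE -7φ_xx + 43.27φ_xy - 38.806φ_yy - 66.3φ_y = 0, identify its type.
The second-order coefficients are A = -7, B = 43.27, C = -38.806. Since B² - 4AC = 785.7249 > 0, this is a hyperbolic PDE.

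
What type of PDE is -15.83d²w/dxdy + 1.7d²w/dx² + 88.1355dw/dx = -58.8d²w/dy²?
Rewriting in standard form: 1.7d²w/dx² - 15.83d²w/dxdy + 58.8d²w/dy² + 88.1355dw/dx = 0. With A = 1.7, B = -15.83, C = 58.8, the discriminant is -149.2511. This is an elliptic PDE.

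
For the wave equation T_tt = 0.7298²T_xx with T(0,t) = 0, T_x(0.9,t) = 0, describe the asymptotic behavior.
T oscillates (no decay). Energy is conserved; the solution oscillates indefinitely as standing waves.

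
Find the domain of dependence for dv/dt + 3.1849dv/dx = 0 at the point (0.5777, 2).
A single point: x = -5.7921. The characteristic through (0.5777, 2) is x - 3.1849t = const, so x = 0.5777 - 3.1849·2 = -5.7921.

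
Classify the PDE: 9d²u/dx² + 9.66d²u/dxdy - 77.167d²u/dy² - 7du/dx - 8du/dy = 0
A = 9, B = 9.66, C = -77.167. Discriminant B² - 4AC = 2871.3276. Since 2871.3276 > 0, hyperbolic.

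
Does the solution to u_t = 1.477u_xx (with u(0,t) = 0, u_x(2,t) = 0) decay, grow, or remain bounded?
u → 0. Heat escapes through the Dirichlet boundary.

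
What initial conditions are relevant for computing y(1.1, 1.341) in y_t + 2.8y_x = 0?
A single point: x = -2.6548. The characteristic through (1.1, 1.341) is x - 2.8t = const, so x = 1.1 - 2.8·1.341 = -2.6548.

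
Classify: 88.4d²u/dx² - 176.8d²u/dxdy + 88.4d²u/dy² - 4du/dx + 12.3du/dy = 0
Parabolic (discriminant = 0).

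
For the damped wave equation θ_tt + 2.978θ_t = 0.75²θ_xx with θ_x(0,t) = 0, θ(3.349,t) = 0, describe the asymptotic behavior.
θ → 0. Damping (γ=2.978) dissipates energy; oscillations decay exponentially.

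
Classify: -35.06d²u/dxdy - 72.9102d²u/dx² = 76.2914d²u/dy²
Rewriting in standard form: -72.9102d²u/dx² - 35.06d²u/dxdy - 76.2914d²u/dy² = 0. Elliptic (discriminant = -21020.48132912).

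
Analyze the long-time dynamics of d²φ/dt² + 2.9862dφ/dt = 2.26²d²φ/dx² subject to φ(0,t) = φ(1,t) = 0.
Long-time behavior: φ → 0. Damping (γ=2.9862) dissipates energy; oscillations decay exponentially.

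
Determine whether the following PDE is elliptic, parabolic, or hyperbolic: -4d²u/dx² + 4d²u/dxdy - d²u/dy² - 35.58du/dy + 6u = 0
Coefficients: A = -4, B = 4, C = -1. B² - 4AC = 0, which is zero, so the equation is parabolic.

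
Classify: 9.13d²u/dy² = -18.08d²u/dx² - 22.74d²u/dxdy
Rewriting in standard form: 18.08d²u/dx² + 22.74d²u/dxdy + 9.13d²u/dy² = 0. Elliptic (discriminant = -143.174).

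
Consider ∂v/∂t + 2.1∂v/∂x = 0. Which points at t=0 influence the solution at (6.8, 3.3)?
A single point: x = -0.13. The characteristic through (6.8, 3.3) is x - 2.1t = const, so x = 6.8 - 2.1·3.3 = -0.13.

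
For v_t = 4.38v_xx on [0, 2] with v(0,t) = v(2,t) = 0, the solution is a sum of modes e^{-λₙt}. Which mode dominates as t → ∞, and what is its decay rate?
Eigenvalues: λₙ = 4.38n²π²/2².
First three modes:
  n=1: λ₁ = 4.38π²/2² ≈ 10.807
  n=2: λ₂ = 17.52π²/2² ≈ 43.229 (4× faster decay)
  n=3: λ₃ = 39.42π²/2² ≈ 97.265 (9× faster decay)
As t → ∞, higher modes decay exponentially faster. The n=1 mode dominates: v ~ c₁ sin(πx/2) e^{-λ₁t}.
Decay rate: λ₁ = 4.38π²/2² ≈ 10.807.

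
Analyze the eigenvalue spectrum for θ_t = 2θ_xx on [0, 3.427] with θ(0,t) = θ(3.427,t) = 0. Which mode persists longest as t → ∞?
Eigenvalues: λₙ = 2n²π²/3.427².
First three modes:
  n=1: λ₁ = 2π²/3.427² ≈ 1.681
  n=2: λ₂ = 8π²/3.427² ≈ 6.723 (4× faster decay)
  n=3: λ₃ = 18π²/3.427² ≈ 15.127 (9× faster decay)
As t → ∞, higher modes decay exponentially faster. The n=1 mode dominates: θ ~ c₁ sin(πx/3.427) e^{-λ₁t}.
Decay rate: λ₁ = 2π²/3.427² ≈ 1.681.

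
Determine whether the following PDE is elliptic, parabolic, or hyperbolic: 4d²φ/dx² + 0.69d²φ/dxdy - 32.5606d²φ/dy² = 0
Coefficients: A = 4, B = 0.69, C = -32.5606. B² - 4AC = 521.4457, which is positive, so the equation is hyperbolic.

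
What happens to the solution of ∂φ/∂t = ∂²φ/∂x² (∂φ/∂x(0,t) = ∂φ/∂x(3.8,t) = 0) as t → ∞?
φ → constant (steady state). Heat is conserved (no flux at boundaries); solution approaches the spatial average.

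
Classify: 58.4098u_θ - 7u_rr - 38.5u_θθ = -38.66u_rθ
Rewriting in standard form: -7u_rr + 38.66u_rθ - 38.5u_θθ + 58.4098u_θ = 0. Hyperbolic (discriminant = 416.5956).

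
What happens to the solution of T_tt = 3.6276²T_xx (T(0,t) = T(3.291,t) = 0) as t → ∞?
T oscillates (no decay). Energy is conserved; the solution oscillates indefinitely as standing waves.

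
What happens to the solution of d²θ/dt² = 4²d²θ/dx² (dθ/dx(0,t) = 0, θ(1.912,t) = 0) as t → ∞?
θ oscillates (no decay). Energy is conserved; the solution oscillates indefinitely as standing waves.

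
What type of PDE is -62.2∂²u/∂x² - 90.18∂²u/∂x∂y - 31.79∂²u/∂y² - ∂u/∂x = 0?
With A = -62.2, B = -90.18, C = -31.79, the discriminant is 223.0804. This is a hyperbolic PDE.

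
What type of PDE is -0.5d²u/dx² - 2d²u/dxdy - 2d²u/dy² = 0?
With A = -0.5, B = -2, C = -2, the discriminant is 0. This is a parabolic PDE.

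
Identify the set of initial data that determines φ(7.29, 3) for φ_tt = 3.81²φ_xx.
Domain of dependence: [-4.14, 18.72]. Signals travel at speed 3.81, so data within |x - 7.29| ≤ 3.81·3 = 11.43 can reach the point.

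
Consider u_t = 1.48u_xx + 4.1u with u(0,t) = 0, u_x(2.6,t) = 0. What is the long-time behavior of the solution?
As t → ∞, u grows unboundedly. Reaction dominates diffusion (r=4.1 > κπ²/(4L²)≈0.54); solution grows exponentially.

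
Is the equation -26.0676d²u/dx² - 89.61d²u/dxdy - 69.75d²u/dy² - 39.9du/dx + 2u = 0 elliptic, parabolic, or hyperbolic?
Computing B² - 4AC with A = -26.0676, B = -89.61, C = -69.75: discriminant = 757.0917 (positive). Answer: hyperbolic.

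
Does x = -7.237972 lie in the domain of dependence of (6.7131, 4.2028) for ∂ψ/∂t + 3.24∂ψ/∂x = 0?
No. Only data at x = -6.903972 affects (6.7131, 4.2028). Advection has one-way propagation along characteristics.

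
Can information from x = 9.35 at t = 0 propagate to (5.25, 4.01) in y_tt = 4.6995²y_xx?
Yes. The domain of dependence is [-13.594995, 24.094995], and 9.35 ∈ [-13.594995, 24.094995].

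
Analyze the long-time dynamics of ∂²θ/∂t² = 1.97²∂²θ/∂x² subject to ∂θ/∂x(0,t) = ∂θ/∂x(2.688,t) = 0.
Long-time behavior: θ oscillates about a mean that drifts linearly in t (generically unbounded; no decay). There is no damping, so the nonconstant modes persist as standing waves (energy conserved, no decay). But with Neumann conditions at both ends the constant mode has eigenvalue 0: the spatial mean M(t) of θ satisfies M'' = 0, so M(t) = M(0) + M'(0)·t. Unless the initial velocity has zero mean (∫θ_t(x,0)dx = 0), the solution grows linearly in t (unbounded, though not exponentially); if it does have zero mean, the solution stays bounded and simply oscillates.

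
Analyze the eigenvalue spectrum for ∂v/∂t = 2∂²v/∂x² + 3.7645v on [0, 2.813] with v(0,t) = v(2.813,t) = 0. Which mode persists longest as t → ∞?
Eigenvalues: λₙ = 2n²π²/2.813² - 3.7645.
First three modes:
  n=1: λ₁ = 2π²/2.813² - 3.7645 ≈ -1.27
  n=2: λ₂ = 8π²/2.813² - 3.7645 ≈ 6.214
  n=3: λ₃ = 18π²/2.813² - 3.7645 ≈ 18.686
Since 2π²/2.813² ≈ 2.495 < 3.7645, λ₁ < 0.
The n=1 mode grows fastest (−λₙ is largest for n=1) → dominates.
Asymptotic: v ~ c₁ sin(πx/2.813) e^{1.27t} (exponential growth at rate −λ₁ ≈ 1.27).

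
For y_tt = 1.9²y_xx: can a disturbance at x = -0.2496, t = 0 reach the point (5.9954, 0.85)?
No. The domain of dependence is [4.3804, 7.6104], and -0.2496 is outside this interval.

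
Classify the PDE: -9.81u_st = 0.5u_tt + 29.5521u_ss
Rewriting in standard form: -29.5521u_ss - 9.81u_st - 0.5u_tt = 0. A = -29.5521, B = -9.81, C = -0.5. Discriminant B² - 4AC = 37.1319. Since 37.1319 > 0, hyperbolic.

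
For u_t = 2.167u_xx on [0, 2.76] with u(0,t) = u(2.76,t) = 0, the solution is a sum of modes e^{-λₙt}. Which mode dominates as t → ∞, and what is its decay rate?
Eigenvalues: λₙ = 2.167n²π²/2.76².
First three modes:
  n=1: λ₁ = 2.167π²/2.76² ≈ 2.808
  n=2: λ₂ = 8.668π²/2.76² ≈ 11.231 (4× faster decay)
  n=3: λ₃ = 19.503π²/2.76² ≈ 25.269 (9× faster decay)
As t → ∞, higher modes decay exponentially faster. The n=1 mode dominates: u ~ c₁ sin(πx/2.76) e^{-λ₁t}.
Decay rate: λ₁ = 2.167π²/2.76² ≈ 2.808.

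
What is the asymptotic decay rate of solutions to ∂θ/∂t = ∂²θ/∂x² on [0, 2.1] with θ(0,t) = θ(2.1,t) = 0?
Eigenvalues: λₙ = n²π²/2.1².
First three modes:
  n=1: λ₁ = π²/2.1² ≈ 2.238
  n=2: λ₂ = 4π²/2.1² ≈ 8.952 (4× faster decay)
  n=3: λ₃ = 9π²/2.1² ≈ 20.142 (9× faster decay)
As t → ∞, higher modes decay exponentially faster. The n=1 mode dominates: θ ~ c₁ sin(πx/2.1) e^{-λ₁t}.
Decay rate: λ₁ = π²/2.1² ≈ 2.238.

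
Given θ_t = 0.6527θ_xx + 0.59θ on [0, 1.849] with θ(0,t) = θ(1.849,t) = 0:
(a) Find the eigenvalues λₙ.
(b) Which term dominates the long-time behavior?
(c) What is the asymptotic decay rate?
Eigenvalues: λₙ = 0.6527n²π²/1.849² - 0.59.
First three modes:
  n=1: λ₁ = 0.6527π²/1.849² - 0.59 ≈ 1.294
  n=2: λ₂ = 2.6108π²/1.849² - 0.59 ≈ 6.947
  n=3: λ₃ = 5.8743π²/1.849² - 0.59 ≈ 16.368
Since 0.6527π²/1.849² ≈ 1.884 > 0.59, all λₙ > 0.
The n=1 mode decays slowest → dominates as t → ∞.
Asymptotic: θ ~ c₁ sin(πx/1.849) e^{-λ₁t} with decay rate λ₁ ≈ 1.294.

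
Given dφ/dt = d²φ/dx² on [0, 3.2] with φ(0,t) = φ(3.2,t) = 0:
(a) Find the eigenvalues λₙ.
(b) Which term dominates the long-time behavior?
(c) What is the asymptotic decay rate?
Eigenvalues: λₙ = n²π²/3.2².
First three modes:
  n=1: λ₁ = π²/3.2² ≈ 0.964
  n=2: λ₂ = 4π²/3.2² ≈ 3.855 (4× faster decay)
  n=3: λ₃ = 9π²/3.2² ≈ 8.674 (9× faster decay)
As t → ∞, higher modes decay exponentially faster. The n=1 mode dominates: φ ~ c₁ sin(πx/3.2) e^{-λ₁t}.
Decay rate: λ₁ = π²/3.2² ≈ 0.964.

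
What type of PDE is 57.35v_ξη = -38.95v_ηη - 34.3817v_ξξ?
Rewriting in standard form: 34.3817v_ξξ + 57.35v_ξη + 38.95v_ηη = 0. With A = 34.3817, B = 57.35, C = 38.95, the discriminant is -2067.64636. This is an elliptic PDE.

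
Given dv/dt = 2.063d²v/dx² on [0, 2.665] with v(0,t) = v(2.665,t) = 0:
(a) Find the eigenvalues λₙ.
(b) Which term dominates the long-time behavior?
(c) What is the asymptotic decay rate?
Eigenvalues: λₙ = 2.063n²π²/2.665².
First three modes:
  n=1: λ₁ = 2.063π²/2.665² ≈ 2.867
  n=2: λ₂ = 8.252π²/2.665² ≈ 11.467 (4× faster decay)
  n=3: λ₃ = 18.567π²/2.665² ≈ 25.802 (9× faster decay)
As t → ∞, higher modes decay exponentially faster. The n=1 mode dominates: v ~ c₁ sin(πx/2.665) e^{-λ₁t}.
Decay rate: λ₁ = 2.063π²/2.665² ≈ 2.867.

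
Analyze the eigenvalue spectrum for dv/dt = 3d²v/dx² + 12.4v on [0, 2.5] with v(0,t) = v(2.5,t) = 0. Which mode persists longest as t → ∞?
Eigenvalues: λₙ = 3n²π²/2.5² - 12.4.
First three modes:
  n=1: λ₁ = 3π²/2.5² - 12.4 ≈ -7.663
  n=2: λ₂ = 12π²/2.5² - 12.4 ≈ 6.55
  n=3: λ₃ = 27π²/2.5² - 12.4 ≈ 30.237
Since 3π²/2.5² ≈ 4.737 < 12.4, λ₁ < 0.
The n=1 mode grows fastest (−λₙ is largest for n=1) → dominates.
Asymptotic: v ~ c₁ sin(πx/2.5) e^{7.663t} (exponential growth at rate −λ₁ ≈ 7.663).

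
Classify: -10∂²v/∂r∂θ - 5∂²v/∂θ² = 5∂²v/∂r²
Rewriting in standard form: -5∂²v/∂r² - 10∂²v/∂r∂θ - 5∂²v/∂θ² = 0. Parabolic (discriminant = 0).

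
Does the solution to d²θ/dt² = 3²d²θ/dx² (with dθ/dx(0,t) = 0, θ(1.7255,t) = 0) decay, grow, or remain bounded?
θ oscillates (no decay). Energy is conserved; the solution oscillates indefinitely as standing waves.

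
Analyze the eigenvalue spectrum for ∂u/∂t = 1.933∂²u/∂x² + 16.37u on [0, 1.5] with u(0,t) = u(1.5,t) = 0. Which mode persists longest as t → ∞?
Eigenvalues: λₙ = 1.933n²π²/1.5² - 16.37.
First three modes:
  n=1: λ₁ = 1.933π²/1.5² - 16.37 ≈ -7.891
  n=2: λ₂ = 7.732π²/1.5² - 16.37 ≈ 17.546
  n=3: λ₃ = 17.397π²/1.5² - 16.37 ≈ 59.942
Since 1.933π²/1.5² ≈ 8.479 < 16.37, λ₁ < 0.
The n=1 mode grows fastest (−λₙ is largest for n=1) → dominates.
Asymptotic: u ~ c₁ sin(πx/1.5) e^{7.891t} (exponential growth at rate −λ₁ ≈ 7.891).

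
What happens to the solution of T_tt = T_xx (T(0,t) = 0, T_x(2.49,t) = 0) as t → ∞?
T oscillates (no decay). Energy is conserved; the solution oscillates indefinitely as standing waves.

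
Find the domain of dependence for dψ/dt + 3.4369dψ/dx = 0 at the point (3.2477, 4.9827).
A single point: x = -13.87734163. The characteristic through (3.2477, 4.9827) is x - 3.4369t = const, so x = 3.2477 - 3.4369·4.9827 = -13.87734163.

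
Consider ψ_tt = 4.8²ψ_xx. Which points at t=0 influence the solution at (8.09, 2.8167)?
Domain of dependence: [-5.43016, 21.61016]. Signals travel at speed 4.8, so data within |x - 8.09| ≤ 4.8·2.8167 = 13.52016 can reach the point.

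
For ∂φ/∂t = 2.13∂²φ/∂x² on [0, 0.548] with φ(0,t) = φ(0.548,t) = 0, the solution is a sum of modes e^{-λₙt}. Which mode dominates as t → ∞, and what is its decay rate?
Eigenvalues: λₙ = 2.13n²π²/0.548².
First three modes:
  n=1: λ₁ = 2.13π²/0.548² ≈ 70.003
  n=2: λ₂ = 8.52π²/0.548² ≈ 280.013 (4× faster decay)
  n=3: λ₃ = 19.17π²/0.548² ≈ 630.029 (9× faster decay)
As t → ∞, higher modes decay exponentially faster. The n=1 mode dominates: φ ~ c₁ sin(πx/0.548) e^{-λ₁t}.
Decay rate: λ₁ = 2.13π²/0.548² ≈ 70.003.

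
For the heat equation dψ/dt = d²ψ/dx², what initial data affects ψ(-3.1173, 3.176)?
The entire real line. The heat equation has infinite propagation speed: any initial disturbance instantly affects all points (though exponentially small far away).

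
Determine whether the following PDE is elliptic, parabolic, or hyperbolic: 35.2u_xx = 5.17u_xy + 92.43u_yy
Rewriting in standard form: 35.2u_xx - 5.17u_xy - 92.43u_yy = 0. Coefficients: A = 35.2, B = -5.17, C = -92.43. B² - 4AC = 13040.8729, which is positive, so the equation is hyperbolic.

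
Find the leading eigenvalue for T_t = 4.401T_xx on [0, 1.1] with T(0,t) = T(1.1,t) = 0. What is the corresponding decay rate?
Eigenvalues: λₙ = 4.401n²π²/1.1².
First three modes:
  n=1: λ₁ = 4.401π²/1.1² ≈ 35.898
  n=2: λ₂ = 17.604π²/1.1² ≈ 143.591 (4× faster decay)
  n=3: λ₃ = 39.609π²/1.1² ≈ 323.079 (9× faster decay)
As t → ∞, higher modes decay exponentially faster. The n=1 mode dominates: T ~ c₁ sin(πx/1.1) e^{-λ₁t}.
Decay rate: λ₁ = 4.401π²/1.1² ≈ 35.898.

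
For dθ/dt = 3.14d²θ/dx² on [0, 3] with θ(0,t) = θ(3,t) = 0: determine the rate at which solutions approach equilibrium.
Eigenvalues: λₙ = 3.14n²π²/3².
First three modes:
  n=1: λ₁ = 3.14π²/3² ≈ 3.443
  n=2: λ₂ = 12.56π²/3² ≈ 13.774 (4× faster decay)
  n=3: λ₃ = 28.26π²/3² ≈ 30.991 (9× faster decay)
As t → ∞, higher modes decay exponentially faster. The n=1 mode dominates: θ ~ c₁ sin(πx/3) e^{-λ₁t}.
Decay rate: λ₁ = 3.14π²/3² ≈ 3.443.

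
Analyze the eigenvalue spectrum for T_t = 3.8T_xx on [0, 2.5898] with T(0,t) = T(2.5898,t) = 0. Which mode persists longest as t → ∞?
Eigenvalues: λₙ = 3.8n²π²/2.5898².
First three modes:
  n=1: λ₁ = 3.8π²/2.5898² ≈ 5.592
  n=2: λ₂ = 15.2π²/2.5898² ≈ 22.367 (4× faster decay)
  n=3: λ₃ = 34.2π²/2.5898² ≈ 50.326 (9× faster decay)
As t → ∞, higher modes decay exponentially faster. The n=1 mode dominates: T ~ c₁ sin(πx/2.5898) e^{-λ₁t}.
Decay rate: λ₁ = 3.8π²/2.5898² ≈ 5.592.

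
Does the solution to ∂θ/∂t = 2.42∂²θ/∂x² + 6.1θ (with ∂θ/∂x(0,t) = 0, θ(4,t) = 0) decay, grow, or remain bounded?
θ grows unboundedly. Reaction dominates diffusion (r=6.1 > κπ²/(4L²)≈0.37); solution grows exponentially.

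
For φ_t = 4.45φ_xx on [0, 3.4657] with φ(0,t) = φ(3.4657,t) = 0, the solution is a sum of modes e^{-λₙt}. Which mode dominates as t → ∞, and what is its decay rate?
Eigenvalues: λₙ = 4.45n²π²/3.4657².
First three modes:
  n=1: λ₁ = 4.45π²/3.4657² ≈ 3.657
  n=2: λ₂ = 17.8π²/3.4657² ≈ 14.626 (4× faster decay)
  n=3: λ₃ = 40.05π²/3.4657² ≈ 32.909 (9× faster decay)
As t → ∞, higher modes decay exponentially faster. The n=1 mode dominates: φ ~ c₁ sin(πx/3.4657) e^{-λ₁t}.
Decay rate: λ₁ = 4.45π²/3.4657² ≈ 3.657.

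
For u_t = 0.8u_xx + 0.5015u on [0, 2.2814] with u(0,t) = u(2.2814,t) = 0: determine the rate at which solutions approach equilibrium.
Eigenvalues: λₙ = 0.8n²π²/2.2814² - 0.5015.
First three modes:
  n=1: λ₁ = 0.8π²/2.2814² - 0.5015 ≈ 1.016
  n=2: λ₂ = 3.2π²/2.2814² - 0.5015 ≈ 5.567
  n=3: λ₃ = 7.2π²/2.2814² - 0.5015 ≈ 13.152
Since 0.8π²/2.2814² ≈ 1.517 > 0.5015, all λₙ > 0.
The n=1 mode decays slowest → dominates as t → ∞.
Asymptotic: u ~ c₁ sin(πx/2.2814) e^{-λ₁t} with decay rate λ₁ ≈ 1.016.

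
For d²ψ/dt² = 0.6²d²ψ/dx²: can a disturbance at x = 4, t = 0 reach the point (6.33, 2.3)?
No. The domain of dependence is [4.95, 7.71], and 4 is outside this interval.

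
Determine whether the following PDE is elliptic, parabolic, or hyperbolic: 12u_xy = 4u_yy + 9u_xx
Rewriting in standard form: -9u_xx + 12u_xy - 4u_yy = 0. Coefficients: A = -9, B = 12, C = -4. B² - 4AC = 0, which is zero, so the equation is parabolic.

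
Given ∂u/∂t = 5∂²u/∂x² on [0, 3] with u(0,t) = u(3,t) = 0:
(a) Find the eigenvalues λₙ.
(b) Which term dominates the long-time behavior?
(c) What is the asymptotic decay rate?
Eigenvalues: λₙ = 5n²π²/3².
First three modes:
  n=1: λ₁ = 5π²/3² ≈ 5.483
  n=2: λ₂ = 20π²/3² ≈ 21.932 (4× faster decay)
  n=3: λ₃ = 45π²/3² ≈ 49.348 (9× faster decay)
As t → ∞, higher modes decay exponentially faster. The n=1 mode dominates: u ~ c₁ sin(πx/3) e^{-λ₁t}.
Decay rate: λ₁ = 5π²/3² ≈ 5.483.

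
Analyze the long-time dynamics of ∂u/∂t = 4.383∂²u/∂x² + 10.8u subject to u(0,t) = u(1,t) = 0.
Long-time behavior: u → 0. Diffusion dominates reaction (r=10.8 < κπ²/L²≈43.26); solution decays.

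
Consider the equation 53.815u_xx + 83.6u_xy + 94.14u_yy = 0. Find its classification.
Elliptic. (A = 53.815, B = 83.6, C = 94.14 gives B² - 4AC = -13275.6164.)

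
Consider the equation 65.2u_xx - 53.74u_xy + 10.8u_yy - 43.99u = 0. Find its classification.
Hyperbolic. (A = 65.2, B = -53.74, C = 10.8 gives B² - 4AC = 71.3476.)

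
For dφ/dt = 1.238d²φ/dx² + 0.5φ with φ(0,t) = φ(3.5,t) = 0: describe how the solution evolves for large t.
φ → 0. Diffusion dominates reaction (r=0.5 < κπ²/L²≈1); solution decays.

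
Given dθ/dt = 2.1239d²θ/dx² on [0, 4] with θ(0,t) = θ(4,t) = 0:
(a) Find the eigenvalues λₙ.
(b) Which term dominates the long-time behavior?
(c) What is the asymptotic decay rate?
Eigenvalues: λₙ = 2.1239n²π²/4².
First three modes:
  n=1: λ₁ = 2.1239π²/4² ≈ 1.31
  n=2: λ₂ = 8.4956π²/4² ≈ 5.241 (4× faster decay)
  n=3: λ₃ = 19.1151π²/4² ≈ 11.791 (9× faster decay)
As t → ∞, higher modes decay exponentially faster. The n=1 mode dominates: θ ~ c₁ sin(πx/4) e^{-λ₁t}.
Decay rate: λ₁ = 2.1239π²/4² ≈ 1.31.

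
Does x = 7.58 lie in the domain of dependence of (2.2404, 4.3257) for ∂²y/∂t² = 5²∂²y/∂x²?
Yes. The domain of dependence is [-19.3881, 23.8689], and 7.58 ∈ [-19.3881, 23.8689].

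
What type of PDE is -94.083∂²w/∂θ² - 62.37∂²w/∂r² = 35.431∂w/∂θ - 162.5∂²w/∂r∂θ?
Rewriting in standard form: -62.37∂²w/∂r² + 162.5∂²w/∂r∂θ - 94.083∂²w/∂θ² - 35.431∂w/∂θ = 0. With A = -62.37, B = 162.5, C = -94.083, the discriminant is 2934.42316. This is a hyperbolic PDE.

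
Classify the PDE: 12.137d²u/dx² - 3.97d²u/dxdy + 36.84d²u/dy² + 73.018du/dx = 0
A = 12.137, B = -3.97, C = 36.84. Discriminant B² - 4AC = -1772.74742. Since -1772.74742 < 0, elliptic.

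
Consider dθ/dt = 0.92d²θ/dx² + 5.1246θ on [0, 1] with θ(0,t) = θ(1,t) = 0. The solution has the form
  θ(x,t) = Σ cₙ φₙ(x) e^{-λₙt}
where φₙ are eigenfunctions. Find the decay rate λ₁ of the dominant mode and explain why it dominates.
Eigenvalues: λₙ = 0.92n²π²/1² - 5.1246.
First three modes:
  n=1: λ₁ = 0.92π² - 5.1246 ≈ 3.955
  n=2: λ₂ = 3.68π² - 5.1246 ≈ 31.196
  n=3: λ₃ = 8.28π² - 5.1246 ≈ 76.596
Since 0.92π² ≈ 9.08 > 5.1246, all λₙ > 0.
The n=1 mode decays slowest → dominates as t → ∞.
Asymptotic: θ ~ c₁ sin(πx/1) e^{-λ₁t} with decay rate λ₁ ≈ 3.955.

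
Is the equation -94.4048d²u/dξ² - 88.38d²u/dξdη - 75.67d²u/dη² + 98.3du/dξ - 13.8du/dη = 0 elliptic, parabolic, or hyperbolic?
Computing B² - 4AC with A = -94.4048, B = -88.38, C = -75.67: discriminant = -20763.420464 (negative). Answer: elliptic.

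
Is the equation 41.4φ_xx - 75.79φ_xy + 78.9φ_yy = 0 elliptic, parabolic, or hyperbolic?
Computing B² - 4AC with A = 41.4, B = -75.79, C = 78.9: discriminant = -7321.7159 (negative). Answer: elliptic.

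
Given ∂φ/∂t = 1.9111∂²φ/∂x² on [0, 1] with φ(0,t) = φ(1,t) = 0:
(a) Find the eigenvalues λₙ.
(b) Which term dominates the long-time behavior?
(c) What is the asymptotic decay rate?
Eigenvalues: λₙ = 1.9111n²π².
First three modes:
  n=1: λ₁ = 1.9111π² ≈ 18.862
  n=2: λ₂ = 7.6444π² ≈ 75.447 (4× faster decay)
  n=3: λ₃ = 17.1999π² ≈ 169.756 (9× faster decay)
As t → ∞, higher modes decay exponentially faster. The n=1 mode dominates: φ ~ c₁ sin(πx) e^{-λ₁t}.
Decay rate: λ₁ = 1.9111π² ≈ 18.862.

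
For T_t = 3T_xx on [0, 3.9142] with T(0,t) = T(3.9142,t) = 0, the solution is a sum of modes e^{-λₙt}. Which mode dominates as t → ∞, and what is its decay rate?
Eigenvalues: λₙ = 3n²π²/3.9142².
First three modes:
  n=1: λ₁ = 3π²/3.9142² ≈ 1.933
  n=2: λ₂ = 12π²/3.9142² ≈ 7.73 (4× faster decay)
  n=3: λ₃ = 27π²/3.9142² ≈ 17.393 (9× faster decay)
As t → ∞, higher modes decay exponentially faster. The n=1 mode dominates: T ~ c₁ sin(πx/3.9142) e^{-λ₁t}.
Decay rate: λ₁ = 3π²/3.9142² ≈ 1.933.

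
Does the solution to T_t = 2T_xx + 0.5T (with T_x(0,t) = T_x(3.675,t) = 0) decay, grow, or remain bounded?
T grows unboundedly. With Neumann BCs the constant mode has diffusion eigenvalue 0, so any r > 0 makes it grow like e^(0.5t); solution grows exponentially.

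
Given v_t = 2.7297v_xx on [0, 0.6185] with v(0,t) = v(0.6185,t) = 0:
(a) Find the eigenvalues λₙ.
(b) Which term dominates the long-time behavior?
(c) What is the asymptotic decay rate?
Eigenvalues: λₙ = 2.7297n²π²/0.6185².
First three modes:
  n=1: λ₁ = 2.7297π²/0.6185² ≈ 70.426
  n=2: λ₂ = 10.9188π²/0.6185² ≈ 281.705 (4× faster decay)
  n=3: λ₃ = 24.5673π²/0.6185² ≈ 633.837 (9× faster decay)
As t → ∞, higher modes decay exponentially faster. The n=1 mode dominates: v ~ c₁ sin(πx/0.6185) e^{-λ₁t}.
Decay rate: λ₁ = 2.7297π²/0.6185² ≈ 70.426.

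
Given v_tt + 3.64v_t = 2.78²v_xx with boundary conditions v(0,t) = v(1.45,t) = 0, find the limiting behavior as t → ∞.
v → 0. Damping (γ=3.64) dissipates energy; oscillations decay exponentially.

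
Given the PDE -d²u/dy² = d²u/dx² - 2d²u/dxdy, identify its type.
Rewriting in standard form: -d²u/dx² + 2d²u/dxdy - d²u/dy² = 0. The second-order coefficients are A = -1, B = 2, C = -1. Since B² - 4AC = 0 = 0, this is a parabolic PDE.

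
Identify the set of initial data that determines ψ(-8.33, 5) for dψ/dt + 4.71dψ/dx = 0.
A single point: x = -31.88. The characteristic through (-8.33, 5) is x - 4.71t = const, so x = -8.33 - 4.71·5 = -31.88.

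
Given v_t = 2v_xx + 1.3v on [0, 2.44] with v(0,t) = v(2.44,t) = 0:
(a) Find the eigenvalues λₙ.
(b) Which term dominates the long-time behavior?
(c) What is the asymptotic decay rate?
Eigenvalues: λₙ = 2n²π²/2.44² - 1.3.
First three modes:
  n=1: λ₁ = 2π²/2.44² - 1.3 ≈ 2.016
  n=2: λ₂ = 8π²/2.44² - 1.3 ≈ 11.962
  n=3: λ₃ = 18π²/2.44² - 1.3 ≈ 28.54
Since 2π²/2.44² ≈ 3.316 > 1.3, all λₙ > 0.
The n=1 mode decays slowest → dominates as t → ∞.
Asymptotic: v ~ c₁ sin(πx/2.44) e^{-λ₁t} with decay rate λ₁ ≈ 2.016.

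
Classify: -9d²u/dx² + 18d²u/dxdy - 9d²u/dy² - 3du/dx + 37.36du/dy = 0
Parabolic (discriminant = 0).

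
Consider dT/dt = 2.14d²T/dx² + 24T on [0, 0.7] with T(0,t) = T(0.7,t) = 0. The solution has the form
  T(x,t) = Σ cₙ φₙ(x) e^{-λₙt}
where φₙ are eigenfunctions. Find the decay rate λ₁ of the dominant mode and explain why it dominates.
Eigenvalues: λₙ = 2.14n²π²/0.7² - 24.
First three modes:
  n=1: λ₁ = 2.14π²/0.7² - 24 ≈ 19.104
  n=2: λ₂ = 8.56π²/0.7² - 24 ≈ 148.416
  n=3: λ₃ = 19.26π²/0.7² - 24 ≈ 363.936
Since 2.14π²/0.7² ≈ 43.104 > 24, all λₙ > 0.
The n=1 mode decays slowest → dominates as t → ∞.
Asymptotic: T ~ c₁ sin(πx/0.7) e^{-λ₁t} with decay rate λ₁ ≈ 19.104.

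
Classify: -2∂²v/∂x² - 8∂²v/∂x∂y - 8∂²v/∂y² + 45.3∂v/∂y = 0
Parabolic (discriminant = 0).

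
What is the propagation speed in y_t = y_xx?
Infinite. The heat equation is parabolic, not hyperbolic, so disturbances propagate instantly.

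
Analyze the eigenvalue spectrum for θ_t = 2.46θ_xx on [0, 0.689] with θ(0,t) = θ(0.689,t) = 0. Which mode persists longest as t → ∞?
Eigenvalues: λₙ = 2.46n²π²/0.689².
First three modes:
  n=1: λ₁ = 2.46π²/0.689² ≈ 51.144
  n=2: λ₂ = 9.84π²/0.689² ≈ 204.577 (4× faster decay)
  n=3: λ₃ = 22.14π²/0.689² ≈ 460.298 (9× faster decay)
As t → ∞, higher modes decay exponentially faster. The n=1 mode dominates: θ ~ c₁ sin(πx/0.689) e^{-λ₁t}.
Decay rate: λ₁ = 2.46π²/0.689² ≈ 51.144.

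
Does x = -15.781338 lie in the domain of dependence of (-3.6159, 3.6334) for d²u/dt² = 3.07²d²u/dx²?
No. The domain of dependence is [-14.770438, 7.538638], and -15.781338 is outside this interval.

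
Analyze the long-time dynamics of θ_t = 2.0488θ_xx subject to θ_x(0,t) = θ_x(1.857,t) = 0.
Long-time behavior: θ → constant (steady state). Heat is conserved (no flux at boundaries); solution approaches the spatial average.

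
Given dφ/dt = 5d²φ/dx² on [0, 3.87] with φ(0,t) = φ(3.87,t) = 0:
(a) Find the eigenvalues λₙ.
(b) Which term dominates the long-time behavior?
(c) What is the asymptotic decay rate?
Eigenvalues: λₙ = 5n²π²/3.87².
First three modes:
  n=1: λ₁ = 5π²/3.87² ≈ 3.295
  n=2: λ₂ = 20π²/3.87² ≈ 13.18 (4× faster decay)
  n=3: λ₃ = 45π²/3.87² ≈ 29.654 (9× faster decay)
As t → ∞, higher modes decay exponentially faster. The n=1 mode dominates: φ ~ c₁ sin(πx/3.87) e^{-λ₁t}.
Decay rate: λ₁ = 5π²/3.87² ≈ 3.295.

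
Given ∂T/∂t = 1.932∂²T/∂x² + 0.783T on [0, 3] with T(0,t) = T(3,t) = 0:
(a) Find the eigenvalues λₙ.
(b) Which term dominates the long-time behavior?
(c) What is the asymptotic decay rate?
Eigenvalues: λₙ = 1.932n²π²/3² - 0.783.
First three modes:
  n=1: λ₁ = 1.932π²/3² - 0.783 ≈ 1.336
  n=2: λ₂ = 7.728π²/3² - 0.783 ≈ 7.692
  n=3: λ₃ = 17.388π²/3² - 0.783 ≈ 18.285
Since 1.932π²/3² ≈ 2.119 > 0.783, all λₙ > 0.
The n=1 mode decays slowest → dominates as t → ∞.
Asymptotic: T ~ c₁ sin(πx/3) e^{-λ₁t} with decay rate λ₁ ≈ 1.336.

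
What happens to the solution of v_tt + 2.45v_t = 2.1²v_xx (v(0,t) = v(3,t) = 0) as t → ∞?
v → 0. Damping (γ=2.45) dissipates energy; oscillations decay exponentially.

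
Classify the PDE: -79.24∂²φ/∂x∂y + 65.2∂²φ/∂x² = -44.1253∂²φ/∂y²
Rewriting in standard form: 65.2∂²φ/∂x² - 79.24∂²φ/∂x∂y + 44.1253∂²φ/∂y² = 0. A = 65.2, B = -79.24, C = 44.1253. Discriminant B² - 4AC = -5228.90064. Since -5228.90064 < 0, elliptic.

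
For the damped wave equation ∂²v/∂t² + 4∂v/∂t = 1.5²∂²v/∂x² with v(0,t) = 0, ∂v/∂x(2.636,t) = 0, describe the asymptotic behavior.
v → 0. Damping (γ=4) dissipates energy; oscillations decay exponentially.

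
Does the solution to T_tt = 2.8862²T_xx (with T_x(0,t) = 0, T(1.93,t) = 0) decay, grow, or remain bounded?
T oscillates (no decay). Energy is conserved; the solution oscillates indefinitely as standing waves.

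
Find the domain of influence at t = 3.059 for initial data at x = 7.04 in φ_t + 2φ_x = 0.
At x = 13.158. The characteristic carries data from (7.04, 0) to (13.158, 3.059).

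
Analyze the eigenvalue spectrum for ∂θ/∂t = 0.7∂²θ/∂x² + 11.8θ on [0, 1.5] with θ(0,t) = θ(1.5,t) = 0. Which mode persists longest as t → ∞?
Eigenvalues: λₙ = 0.7n²π²/1.5² - 11.8.
First three modes:
  n=1: λ₁ = 0.7π²/1.5² - 11.8 ≈ -8.729
  n=2: λ₂ = 2.8π²/1.5² - 11.8 ≈ 0.482
  n=3: λ₃ = 6.3π²/1.5² - 11.8 ≈ 15.835
Since 0.7π²/1.5² ≈ 3.071 < 11.8, λ₁ < 0.
The n=1 mode grows fastest (−λₙ is largest for n=1) → dominates.
Asymptotic: θ ~ c₁ sin(πx/1.5) e^{8.729t} (exponential growth at rate −λ₁ ≈ 8.729).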